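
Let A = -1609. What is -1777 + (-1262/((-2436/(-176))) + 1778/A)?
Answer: -1831675891/979881 ≈ -1869.3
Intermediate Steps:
-1777 + (-1262/((-2436/(-176))) + 1778/A) = -1777 + (-1262/((-2436/(-176))) + 1778/(-1609)) = -1777 + (-1262/((-2436*(-1/176))) + 1778*(-1/1609)) = -1777 + (-1262/609/44 - 1778/1609) = -1777 + (-1262*44/609 - 1778/1609) = -1777 + (-55528/609 - 1778/1609) = -1777 - 90427354/979881 = -1831675891/979881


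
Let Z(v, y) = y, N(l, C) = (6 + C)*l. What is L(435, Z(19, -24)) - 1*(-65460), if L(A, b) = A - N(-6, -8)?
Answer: 65883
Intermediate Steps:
N(l, C) = l*(6 + C)
L(A, b) = -12 + A (L(A, b) = A - (-6)*(6 - 8) = A - (-6)*(-2) = A - 1*12 = A - 12 = -12 + A)
L(435, Z(19, -24)) - 1*(-65460) = (-12 + 435) - 1*(-65460) = 423 + 65460 = 65883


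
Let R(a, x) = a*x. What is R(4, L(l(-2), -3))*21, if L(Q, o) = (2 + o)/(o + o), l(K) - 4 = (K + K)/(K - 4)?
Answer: 14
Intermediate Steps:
l(K) = 4 + 2*K/(-4 + K) (l(K) = 4 + (K + K)/(K - 4) = 4 + (2*K)/(-4 + K) = 4 + 2*K/(-4 + K))
L(Q, o) = (2 + o)/(2*o) (L(Q, o) = (2 + o)/((2*o)) = (2 + o)*(1/(2*o)) = (2 + o)/(2*o))
R(4, L(l(-2), -3))*21 = (4*((½)*(2 - 3)/(-3)))*21 = (4*((½)*(-⅓)*(-1)))*21 = (4*(⅙))*21 = (⅔)*21 = 14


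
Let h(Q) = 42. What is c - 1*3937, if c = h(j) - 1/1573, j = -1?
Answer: -6126836/1573 ≈ -3895.0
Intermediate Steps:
c = 66065/1573 (c = 42 - 1/1573 = 66065/1573 ≈ 41.999)
c - 1*3937 = 66065/1573 - 1*3937 = 66065/1573 - 3937 = -6126836/1573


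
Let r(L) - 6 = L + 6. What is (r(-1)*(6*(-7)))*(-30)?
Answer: 13860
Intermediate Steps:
r(L) = 12 + L (r(L) = 6 + (L + 6) = 6 + (6 + L) = 12 + L)
(r(-1)*(6*(-7)))*(-30) = ((12 - 1)*(6*(-7)))*(-30) = (11*(-42))*(-30) = -462*(-30) = 13860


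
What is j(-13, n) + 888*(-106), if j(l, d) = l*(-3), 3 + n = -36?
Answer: -94089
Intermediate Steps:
n = -39 (n = -3 - 36 = -39)
j(l, d) = -3*l
j(-13, n) + 888*(-106) = -3*(-13) + 888*(-106) = 39 - 94128 = -94089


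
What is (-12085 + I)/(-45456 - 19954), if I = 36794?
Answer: -24709/65410 ≈ -0.37776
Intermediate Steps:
(-12085 + I)/(-45456 - 19954) = (-12085 + 36794)/(-45456 - 19954) = 24709/(-65410) = 24709*(-1/65410) = -24709/65410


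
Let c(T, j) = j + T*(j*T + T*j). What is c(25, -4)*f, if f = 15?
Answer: -75060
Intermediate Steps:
c(T, j) = j + 2*j*T² (c(T, j) = j + T*(T*j + T*j) = j + T*(2*T*j) = j + 2*j*T²)
c(25, -4)*f = -4*(1 + 2*25²)*15 = -4*(1 + 2*625)*15 = -4*(1 + 1250)*15 = -4*1251*15 = -5004*15 = -75060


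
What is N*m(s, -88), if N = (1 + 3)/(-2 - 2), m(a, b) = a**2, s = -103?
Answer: -10609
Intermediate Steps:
N = -1 (N = 4/(-4) = 4*(-1/4) = -1)
N*m(s, -88) = -1*(-103)**2 = -1*10609 = -10609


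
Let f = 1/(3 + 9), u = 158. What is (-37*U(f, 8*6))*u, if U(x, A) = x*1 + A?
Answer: -1686571/6 ≈ -2.8110e+5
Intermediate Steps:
f = 1/12 ≈ 0.083333
U(x, A) = A + x (U(x, A) = x + A = A + x)
(-37*U(f, 8*6))*u = -37*(8*6 + 1/12)*158 = -37*(48 + 1/12)*158 = -37*577/12*158 = -21349/12*158 = -1686571/6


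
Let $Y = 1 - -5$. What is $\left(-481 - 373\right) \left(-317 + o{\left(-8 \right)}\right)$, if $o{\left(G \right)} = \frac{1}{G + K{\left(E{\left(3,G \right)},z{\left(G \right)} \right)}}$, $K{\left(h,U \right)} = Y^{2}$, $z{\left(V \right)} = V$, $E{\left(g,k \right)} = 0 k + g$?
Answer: $\frac{541375}{2} \approx 2.7069 \cdot 10^{5}$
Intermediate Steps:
$E{\left(g,k \right)} = g$ ($E{\left(g,k \right)} = 0 + g = g$)
$Y = 6$ ($Y = 1 + 5 = 6$)
$K{\left(h,U \right)} = 36$ ($K{\left(h,U \right)} = 6^{2} = 36$)
$o{\left(G \right)} = \frac{1}{36 + G}$ ($o{\left(G \right)} = \frac{1}{G + 36} = \frac{1}{36 + G}$)
$\left(-481 - 373\right) \left(-317 + o{\left(-8 \right)}\right) = \left(-481 - 373\right) \left(-317 + \frac{1}{36 - 8}\right) = - 854 \left(-317 + \frac{1}{28}\right) = \left(-854\right) \left(- \frac{8875}{28}\right) = \frac{541375}{2}$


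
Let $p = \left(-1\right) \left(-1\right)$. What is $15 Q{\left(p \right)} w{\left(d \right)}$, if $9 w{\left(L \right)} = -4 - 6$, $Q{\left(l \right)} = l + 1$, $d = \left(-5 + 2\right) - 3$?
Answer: $- \frac{100}{3} \approx -33.333$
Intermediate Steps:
$d = -6$ ($d = -3 - 3 = -6$)
$p = 1$
$Q{\left(l \right)} = 1 + l$
$w{\left(L \right)} = - \frac{10}{9}$ ($w{\left(L \right)} = \frac{-4 - 6}{9} = \frac{1}{9} \left(-10\right) = - \frac{10}{9}$)
$15 Q{\left(p \right)} w{\left(d \right)} = 15 \left(1 + 1\right) \left(- \frac{10}{9}\right) = 15 \cdot 2 \left(- \frac{10}{9}\right) = 30 \left(- \frac{10}{9}\right) = - \frac{100}{3}$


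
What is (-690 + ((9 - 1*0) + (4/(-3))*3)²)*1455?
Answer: -967575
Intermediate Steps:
(-690 + ((9 - 1*0) + (4/(-3))*3)²)*1455 = (-690 + ((9 + 0) - ⅓*4*3)²)*1455 = (-690 + (9 - 4/3*3)²)*1455 = (-690 + (9 - 4)²)*1455 = (-690 + 5²)*1455 = (-690 + 25)*1455 = -665*1455 = -967575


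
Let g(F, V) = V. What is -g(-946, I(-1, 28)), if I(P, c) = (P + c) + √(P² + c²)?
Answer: -27 - √785 ≈ -55.018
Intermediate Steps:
I(P, c) = P + c + √(P² + c²)
-g(-946, I(-1, 28)) = -(-1 + 28 + √((-1)² + 28²)) = -(-1 + 28 + √(1 + 784)) = -(-1 + 28 + √785) = -(27 + √785) = -27 - √785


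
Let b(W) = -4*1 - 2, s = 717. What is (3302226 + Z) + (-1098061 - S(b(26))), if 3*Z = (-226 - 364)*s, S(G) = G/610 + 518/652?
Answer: 205139423633/99430 ≈ 2.0632e+6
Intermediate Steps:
b(W) = -6 (b(W) = -4 - 2 = -6)
S(G) = 259/326 + G/610 (S(G) = G*(1/610) + 518*(1/652) = G/610 + 259/326 = 259/326 + G/610)
Z = -141010 (Z = ((-226 - 364)*717)/3 = (-590*717)/3 = (⅓)*(-423030) = -141010)
(3302226 + Z) + (-1098061 - S(b(26))) = (3302226 - 141010) + (-1098061 - (259/326 + (1/610)*(-6))) = 3161216 + (-1098061 - (259/326 - 3/305)) = 3161216 + (-1098061 - 1*78017/99430) = 3161216 + (-1098061 - 78017/99430) = 3161216 - 109180283247/99430 = 205139423633/99430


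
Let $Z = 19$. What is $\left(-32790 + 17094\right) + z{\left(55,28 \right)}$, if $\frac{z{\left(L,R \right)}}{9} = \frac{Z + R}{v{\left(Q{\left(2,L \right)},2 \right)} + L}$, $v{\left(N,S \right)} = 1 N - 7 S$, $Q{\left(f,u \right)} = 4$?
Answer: $- \frac{78433}{5} \approx -15687.0$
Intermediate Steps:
$v{\left(N,S \right)} = N - 7 S$
$z{\left(L,R \right)} = \frac{9 \left(19 + R\right)}{-10 + L}$ ($z{\left(L,R \right)} = 9 \frac{19 + R}{\left(4 - 14\right) + L} = 9 \frac{19 + R}{-10 + L} = \frac{9 \left(19 + R\right)}{-10 + L}$)
$\left(-32790 + 17094\right) + z{\left(55,28 \right)} = \left(-32790 + 17094\right) + \frac{9 \left(19 + 28\right)}{-10 + 55} = -15696 + 9 \cdot \frac{1}{45} \cdot 47 = -15696 + \frac{47}{5} = - \frac{78433}{5}$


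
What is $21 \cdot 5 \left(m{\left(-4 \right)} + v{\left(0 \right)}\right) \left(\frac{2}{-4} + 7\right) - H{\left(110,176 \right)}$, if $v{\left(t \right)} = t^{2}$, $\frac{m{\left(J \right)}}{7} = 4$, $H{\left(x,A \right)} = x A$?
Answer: $-250$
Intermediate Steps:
$H{\left(x,A \right)} = A x$
$m{\left(J \right)} = 28$ ($m{\left(J \right)} = 7 \cdot 4 = 28$)
$21 \cdot 5 \left(m{\left(-4 \right)} + v{\left(0 \right)}\right) \left(\frac{2}{-4} + 7\right) - H{\left(110,176 \right)} = 21 \cdot 5 \left(28 + 0^{2}\right) \left(\frac{2}{-4} + 7\right) - 176 \cdot 110 = 105 \left(28 + 0\right) \left(2 \left(- \frac{1}{4}\right) + 7\right) - 19360 = 105 \cdot 28 \left(- \frac{1}{2} + 7\right) - 19360 = 105 \cdot 28 \cdot \frac{13}{2} - 19360 = 105 \cdot 182 - 19360 = 19110 - 19360 = -250$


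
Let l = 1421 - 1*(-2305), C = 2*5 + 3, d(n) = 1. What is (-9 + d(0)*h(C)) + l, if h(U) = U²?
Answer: 3886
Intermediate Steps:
C = 13 (C = 10 + 3 = 13)
l = 3726 (l = 1421 + 2305 = 3726)
(-9 + d(0)*h(C)) + l = (-9 + 1*13²) + 3726 = (-9 + 1*169) + 3726 = (-9 + 169) + 3726 = 160 + 3726 = 3886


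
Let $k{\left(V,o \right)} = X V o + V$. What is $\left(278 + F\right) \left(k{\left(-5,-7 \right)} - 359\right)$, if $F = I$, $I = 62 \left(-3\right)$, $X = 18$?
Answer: $24472$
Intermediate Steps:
$I = -186$
$F = -186$
$k{\left(V,o \right)} = V + 18 V o$ ($k{\left(V,o \right)} = 18 V o + V = V + 18 V o$)
$\left(278 + F\right) \left(k{\left(-5,-7 \right)} - 359\right) = \left(278 - 186\right) \left(- 5 \left(1 + 18 \left(-7\right)\right) - 359\right) = 92 \left(- 5 \left(1 - 126\right) - 359\right) = 92 \left(\left(-5\right) \left(-125\right) - 359\right) = 92 \left(625 - 359\right) = 92 \cdot 266 = 24472$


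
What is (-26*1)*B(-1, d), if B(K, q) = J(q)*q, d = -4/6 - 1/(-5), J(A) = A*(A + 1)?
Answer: -10192/3375 ≈ -3.0199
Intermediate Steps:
J(A) = A*(1 + A)
d = -7/15 (d = -4*1/6 - 1*(-1/5) = -2/3 + 1/5 = -7/15 ≈ -0.46667)
B(K, q) = q**2*(1 + q) (B(K, q) = (q*(1 + q))*q = q**2*(1 + q))
(-26*1)*B(-1, d) = (-26*1)*((-7/15)**2*(1 - 7/15)) = -1274*8/(225*15) = -26*392/3375 = -10192/3375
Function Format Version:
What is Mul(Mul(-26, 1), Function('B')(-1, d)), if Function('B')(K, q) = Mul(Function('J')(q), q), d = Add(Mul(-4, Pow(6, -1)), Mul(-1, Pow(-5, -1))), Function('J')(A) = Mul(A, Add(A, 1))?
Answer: Rational(-10192, 3375) ≈ -3.0199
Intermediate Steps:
Function('J')(A) = Mul(A, Add(1, A))
d = Rational(-7, 15) (d = Add(Mul(-4, Rational(1, 6)), Mul(-1, Rational(-1, 5))) = Add(Rational(-2, 3), Rational(1, 5)) = Rational(-7, 15) ≈ -0.46667)
Function('B')(K, q) = Mul(Pow(q, 2), Add(1, q)) (Function('B')(K, q) = Mul(Mul(q, Add(1, q)), q) = Mul(Pow(q, 2), Add(1, q)))
Mul(Mul(-26, 1), Function('B')(-1, d)) = Mul(Mul(-26, 1), Mul(Pow(Rational(-7, 15), 2), Add(1, Rational(-7, 15)))) = Mul(-26, Mul(Rational(49, 225), Rational(8, 15))) = Mul(-26, Rational(392, 3375)) = Rational(-10192, 3375)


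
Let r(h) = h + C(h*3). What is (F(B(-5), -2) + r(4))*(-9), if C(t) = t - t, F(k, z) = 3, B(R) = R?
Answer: -63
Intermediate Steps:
C(t) = 0
r(h) = h (r(h) = h + 0 = h)
(F(B(-5), -2) + r(4))*(-9) = (3 + 4)*(-9) = 7*(-9) = -63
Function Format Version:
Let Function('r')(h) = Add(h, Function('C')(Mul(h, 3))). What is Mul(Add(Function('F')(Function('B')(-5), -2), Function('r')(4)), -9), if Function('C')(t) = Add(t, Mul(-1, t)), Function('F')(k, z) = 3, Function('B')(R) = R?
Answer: -63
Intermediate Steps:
Function('C')(t) = 0
Function('r')(h) = h (Function('r')(h) = Add(h, 0) = h)
Mul(Add(Function('F')(Function('B')(-5), -2), Function('r')(4)), -9) = Mul(Add(3, 4), -9) = Mul(7, -9) = -63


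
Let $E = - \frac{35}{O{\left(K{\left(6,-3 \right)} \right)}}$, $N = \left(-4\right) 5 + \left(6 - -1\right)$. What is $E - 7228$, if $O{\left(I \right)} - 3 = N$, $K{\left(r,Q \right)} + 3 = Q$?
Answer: $- \frac{14449}{2} \approx -7224.5$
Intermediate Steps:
$N = -13$ ($N = -20 + \left(6 + 1\right) = -20 + 7 = -13$)
$K{\left(r,Q \right)} = -3 + Q$
$O{\left(I \right)} = -10$ ($O{\left(I \right)} = 3 - 13 = -10$)
$E = \frac{7}{2}$ ($E = - \frac{35}{-10} = \left(-35\right) \left(- \frac{1}{10}\right) = \frac{7}{2} \approx 3.5$)
$E - 7228 = \frac{7}{2} - 7228 = - \frac{14449}{2}$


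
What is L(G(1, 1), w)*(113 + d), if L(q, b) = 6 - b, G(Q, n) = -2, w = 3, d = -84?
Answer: 87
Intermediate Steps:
L(G(1, 1), w)*(113 + d) = (6 - 1*3)*(113 - 84) = (6 - 3)*29 = 3*29 = 87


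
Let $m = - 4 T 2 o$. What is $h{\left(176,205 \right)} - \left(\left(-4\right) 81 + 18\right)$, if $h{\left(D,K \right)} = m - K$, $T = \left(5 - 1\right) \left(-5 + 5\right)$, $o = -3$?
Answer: $101$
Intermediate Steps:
$T = 0$ ($T = 4 \cdot 0 = 0$)
$m = 0$ ($m = \left(-4\right) 0 \cdot 2 \left(-3\right) = 0 \cdot 2 \left(-3\right) = 0 \left(-3\right) = 0$)
$h{\left(D,K \right)} = - K$ ($h{\left(D,K \right)} = 0 - K = - K$)
$h{\left(176,205 \right)} - \left(\left(-4\right) 81 + 18\right) = \left(-1\right) 205 - \left(\left(-4\right) 81 + 18\right) = -205 - \left(-324 + 18\right) = -205 - -306 = -205 + 306 = 101$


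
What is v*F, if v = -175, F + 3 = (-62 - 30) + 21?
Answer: 12950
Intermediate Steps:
F = -74 (F = -3 + ((-62 - 30) + 21) = -3 + (-92 + 21) = -3 - 71 = -74)
v*F = -175*(-74) = 12950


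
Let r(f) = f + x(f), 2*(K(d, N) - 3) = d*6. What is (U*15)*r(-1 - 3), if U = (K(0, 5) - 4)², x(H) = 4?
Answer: 0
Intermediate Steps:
K(d, N) = 3 + 3*d (K(d, N) = 3 + (d*6)/2 = 3 + (6*d)/2 = 3 + 3*d)
r(f) = 4 + f (r(f) = f + 4 = 4 + f)
U = 1 (U = ((3 + 3*0) - 4)² = ((3 + 0) - 4)² = (3 - 4)² = (-1)² = 1)
(U*15)*r(-1 - 3) = (1*15)*(4 + (-1 - 3)) = 15*(4 - 4) = 15*0 = 0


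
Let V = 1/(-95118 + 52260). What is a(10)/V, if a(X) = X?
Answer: -428580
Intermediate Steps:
V = -1/42858 (V = 1/(-42858) = -1/42858 ≈ -2.3333e-5)
a(10)/V = 10/(-1/42858) = 10*(-42858) = -428580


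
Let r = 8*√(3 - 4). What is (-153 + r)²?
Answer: 23345 - 2448*I ≈ 23345.0 - 2448.0*I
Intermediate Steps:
r = 8*I (r = 8*√(-1) = 8*I ≈ 8.0*I)
(-153 + r)² = (-153 + 8*I)²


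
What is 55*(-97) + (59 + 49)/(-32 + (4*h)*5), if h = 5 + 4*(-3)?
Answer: -229432/43 ≈ -5335.6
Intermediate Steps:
h = -7 (h = 5 - 12 = -7)
55*(-97) + (59 + 49)/(-32 + (4*h)*5) = 55*(-97) + (59 + 49)/(-32 + (4*(-7))*5) = -5335 + 108/(-32 - 28*5) = -5335 + 108/(-32 - 140) = -5335 + 108/(-172) = -5335 + 108*(-1/172) = -5335 - 27/43 = -229432/43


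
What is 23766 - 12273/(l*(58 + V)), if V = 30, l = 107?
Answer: 223768383/9416 ≈ 23765.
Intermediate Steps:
23766 - 12273/(l*(58 + V)) = 23766 - 12273/(107*(58 + 30)) = 23766 - 12273/(107*88) = 23766 - 12273/9416 = 223768383/9416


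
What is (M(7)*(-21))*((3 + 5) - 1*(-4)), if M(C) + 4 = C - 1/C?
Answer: -720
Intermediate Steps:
M(C) = -4 + C - 1/C (M(C) = -4 + (C - 1/C) = -4 + C - 1/C)
(M(7)*(-21))*((3 + 5) - 1*(-4)) = ((-4 + 7 - 1/7)*(-21))*((3 + 5) - 1*(-4)) = ((-4 + 7 - 1*1/7)*(-21))*(8 + 4) = ((-4 + 7 - 1/7)*(-21))*12 = ((20/7)*(-21))*12 = -60*12 = -720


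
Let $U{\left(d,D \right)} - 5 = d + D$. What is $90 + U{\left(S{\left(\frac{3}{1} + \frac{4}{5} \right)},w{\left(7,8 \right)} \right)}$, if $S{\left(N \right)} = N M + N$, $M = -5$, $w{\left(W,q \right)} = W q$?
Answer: $\frac{679}{5} \approx 135.8$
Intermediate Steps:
$S{\left(N \right)} = - 4 N$ ($S{\left(N \right)} = N \left(-5\right) + N = - 5 N + N = - 4 N$)
$U{\left(d,D \right)} = 5 + D + d$ ($U{\left(d,D \right)} = 5 + \left(d + D\right) = 5 + \left(D + d\right) = 5 + D + d$)
$90 + U{\left(S{\left(\frac{3}{1} + \frac{4}{5} \right)},w{\left(7,8 \right)} \right)} = 90 + \left(5 + 7 \cdot 8 - 4 \left(\frac{3}{1} + \frac{4}{5}\right)\right) = 90 + \left(5 + 56 - 4 \left(3 \cdot 1 + 4 \cdot \frac{1}{5}\right)\right) = 90 + \left(5 + 56 - 4 \left(3 + \frac{4}{5}\right)\right) = 90 + \left(5 + 56 - \frac{76}{5}\right) = 90 + \frac{229}{5} = \frac{679}{5}$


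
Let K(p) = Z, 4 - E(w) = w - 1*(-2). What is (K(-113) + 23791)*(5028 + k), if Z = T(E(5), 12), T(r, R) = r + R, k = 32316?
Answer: 888787200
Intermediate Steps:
E(w) = 2 - w (E(w) = 4 - (w - 1*(-2)) = 4 - (w + 2) = 4 - (2 + w) = 4 + (-2 - w) = 2 - w)
T(r, R) = R + r
Z = 9 (Z = 12 + (2 - 1*5) = 12 + (2 - 5) = 12 - 3 = 9)
K(p) = 9
(K(-113) + 23791)*(5028 + k) = (9 + 23791)*(5028 + 32316) = 23800*37344 = 888787200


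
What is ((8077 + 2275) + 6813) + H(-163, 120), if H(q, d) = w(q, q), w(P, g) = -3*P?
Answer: 17654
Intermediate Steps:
H(q, d) = -3*q
((8077 + 2275) + 6813) + H(-163, 120) = ((8077 + 2275) + 6813) - 3*(-163) = (10352 + 6813) + 489 = 17165 + 489 = 17654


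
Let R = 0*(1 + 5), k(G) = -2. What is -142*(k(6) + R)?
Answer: 284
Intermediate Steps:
R = 0 (R = 0*6 = 0)
-142*(k(6) + R) = -142*(-2 + 0) = -142*(-2) = 284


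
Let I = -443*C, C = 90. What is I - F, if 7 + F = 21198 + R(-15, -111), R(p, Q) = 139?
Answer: -61200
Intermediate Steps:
I = -39870 (I = -443*90 = -39870)
F = 21330 (F = -7 + (21198 + 139) = -7 + 21337 = 21330)
I - F = -39870 - 1*21330 = -39870 - 21330 = -61200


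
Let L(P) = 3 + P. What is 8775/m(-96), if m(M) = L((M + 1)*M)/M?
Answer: -280800/3041 ≈ -92.338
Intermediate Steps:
m(M) = (3 + M*(1 + M))/M (m(M) = (3 + (M + 1)*M)/M = (3 + (1 + M)*M)/M = (3 + M*(1 + M))/M)
8775/m(-96) = 8775/(1 - 96 + 3/(-96)) = 8775/(1 - 96 + 3*(-1/96)) = 8775/(1 - 96 - 1/32) = 8775/(-3041/32) = 8775*(-32/3041) = -280800/3041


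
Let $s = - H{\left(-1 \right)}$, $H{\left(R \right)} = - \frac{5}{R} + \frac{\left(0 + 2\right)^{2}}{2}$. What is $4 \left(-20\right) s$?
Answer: $560$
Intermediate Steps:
$H{\left(R \right)} = 2 - \frac{5}{R}$ ($H{\left(R \right)} = - \frac{5}{R} + 2^{2} \cdot \frac{1}{2} = - \frac{5}{R} + 4 \cdot \frac{1}{2} = - \frac{5}{R} + 2 = 2 - \frac{5}{R}$)
$s = -7$ ($s = - (2 - \frac{5}{-1}) = - (2 - -5) = - (2 + 5) = \left(-1\right) 7 = -7$)
$4 \left(-20\right) s = 4 \left(-20\right) \left(-7\right) = \left(-80\right) \left(-7\right) = 560$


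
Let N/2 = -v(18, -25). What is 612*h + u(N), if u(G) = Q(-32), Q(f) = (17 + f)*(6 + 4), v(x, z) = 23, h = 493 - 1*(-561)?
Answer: 644898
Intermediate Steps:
h = 1054 (h = 493 + 561 = 1054)
N = -46 (N = 2*(-1*23) = 2*(-23) = -46)
Q(f) = 170 + 10*f (Q(f) = (17 + f)*10 = 170 + 10*f)
u(G) = -150 (u(G) = 170 + 10*(-32) = 170 - 320 = -150)
612*h + u(N) = 612*1054 - 150 = 645048 - 150 = 644898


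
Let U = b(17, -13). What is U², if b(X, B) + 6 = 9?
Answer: 9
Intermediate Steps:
b(X, B) = 3 (b(X, B) = -6 + 9 = 3)
U = 3
U² = 3² = 9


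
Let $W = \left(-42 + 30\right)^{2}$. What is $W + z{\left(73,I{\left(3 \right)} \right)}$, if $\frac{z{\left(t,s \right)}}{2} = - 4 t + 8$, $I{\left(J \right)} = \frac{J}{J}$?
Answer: $-424$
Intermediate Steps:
$I{\left(J \right)} = 1$
$W = 144$ ($W = \left(-12\right)^{2} = 144$)
$z{\left(t,s \right)} = 16 - 8 t$ ($z{\left(t,s \right)} = 2 \left(- 4 t + 8\right) = 2 \left(8 - 4 t\right) = 16 - 8 t$)
$W + z{\left(73,I{\left(3 \right)} \right)} = 144 + \left(16 - 584\right) = 144 - 568 = -424$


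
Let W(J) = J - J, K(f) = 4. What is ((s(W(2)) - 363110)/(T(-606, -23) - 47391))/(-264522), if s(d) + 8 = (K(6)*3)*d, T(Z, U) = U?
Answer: -181559/6271023054 ≈ -2.8952e-5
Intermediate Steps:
W(J) = 0
s(d) = -8 + 12*d (s(d) = -8 + (4*3)*d = -8 + 12*d)
((s(W(2)) - 363110)/(T(-606, -23) - 47391))/(-264522) = (((-8 + 12*0) - 363110)/(-23 - 47391))/(-264522) = (((-8 + 0) - 363110)/(-47414))*(-1/264522) = ((-8 - 363110)*(-1/47414))*(-1/264522) = -363118*(-1/47414)*(-1/264522) = (181559/23707)*(-1/264522) = -181559/6271023054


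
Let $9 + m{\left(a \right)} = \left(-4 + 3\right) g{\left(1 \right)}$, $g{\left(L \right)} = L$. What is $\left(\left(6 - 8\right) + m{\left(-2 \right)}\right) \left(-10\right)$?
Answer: $120$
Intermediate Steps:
$m{\left(a \right)} = -10$ ($m{\left(a \right)} = -9 + \left(-4 + 3\right) 1 = -9 - 1 = -10$)
$\left(\left(6 - 8\right) + m{\left(-2 \right)}\right) \left(-10\right) = \left(\left(6 - 8\right) - 10\right) \left(-10\right) = \left(-2 - 10\right) \left(-10\right) = \left(-12\right) \left(-10\right) = 120$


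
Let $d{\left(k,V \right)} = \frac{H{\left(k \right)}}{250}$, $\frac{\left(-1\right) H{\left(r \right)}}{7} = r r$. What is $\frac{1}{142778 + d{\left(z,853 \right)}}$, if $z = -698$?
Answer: $\frac{125}{16142036} \approx 7.7438 \cdot 10^{-6}$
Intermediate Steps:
$H{\left(r \right)} = - 7 r^{2}$ ($H{\left(r \right)} = - 7 r r = - 7 r^{2}$)
$d{\left(k,V \right)} = - \frac{7 k^{2}}{250}$ ($d{\left(k,V \right)} = \frac{\left(-7\right) k^{2}}{250} = - 7 k^{2} \cdot \frac{1}{250} = - \frac{7 k^{2}}{250}$)
$\frac{1}{142778 + d{\left(z,853 \right)}} = \frac{1}{142778 - \frac{7 \left(-698\right)^{2}}{250}} = \frac{1}{142778 - \frac{1705214}{125}} = \frac{1}{\frac{16142036}{125}} = \frac{125}{16142036}$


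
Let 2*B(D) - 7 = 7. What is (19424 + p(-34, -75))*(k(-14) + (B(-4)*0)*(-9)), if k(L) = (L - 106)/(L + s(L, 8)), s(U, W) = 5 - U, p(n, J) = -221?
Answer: -460872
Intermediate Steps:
B(D) = 7 (B(D) = 7/2 + (½)*7 = 7/2 + 7/2 = 7)
k(L) = -106/5 + L/5 (k(L) = (L - 106)/(L + (5 - L)) = (-106 + L)/5 = (-106 + L)*(⅕) = -106/5 + L/5)
(19424 + p(-34, -75))*(k(-14) + (B(-4)*0)*(-9)) = (19424 - 221)*((-106/5 + (⅕)*(-14)) + (7*0)*(-9)) = 19203*((-106/5 - 14/5) + 0*(-9)) = 19203*(-24 + 0) = 19203*(-24) = -460872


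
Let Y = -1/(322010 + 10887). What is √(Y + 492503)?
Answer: √54579385670837430/332897 ≈ 701.79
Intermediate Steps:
Y = -1/332897 ≈ -3.0039e-6
√(Y + 492503) = √(-1/332897 + 492503) = √(163952771190/332897) = √54579385670837430/332897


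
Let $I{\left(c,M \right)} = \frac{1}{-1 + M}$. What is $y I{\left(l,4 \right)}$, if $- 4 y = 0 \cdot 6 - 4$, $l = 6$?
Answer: $\frac{1}{3} \approx 0.33333$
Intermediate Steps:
$y = 1$ ($y = - \frac{0 \cdot 6 - 4}{4} = - \frac{0 - 4}{4} = \left(- \frac{1}{4}\right) \left(-4\right) = 1$)
$y I{\left(l,4 \right)} = 1 \frac{1}{-1 + 4} = 1 \cdot \frac{1}{3} = \frac{1}{3}$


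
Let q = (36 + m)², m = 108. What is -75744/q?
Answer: -263/72 ≈ -3.6528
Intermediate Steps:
q = 20736 (q = (36 + 108)² = 144² = 20736)
-75744/q = -75744/20736 = -75744*1/20736 = -263/72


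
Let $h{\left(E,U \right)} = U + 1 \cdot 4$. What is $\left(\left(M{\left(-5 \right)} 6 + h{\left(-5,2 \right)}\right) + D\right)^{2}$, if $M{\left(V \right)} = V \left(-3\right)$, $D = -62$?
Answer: $1156$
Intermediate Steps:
$h{\left(E,U \right)} = 4 + U$ ($h{\left(E,U \right)} = U + 4 = 4 + U$)
$M{\left(V \right)} = - 3 V$
$\left(\left(M{\left(-5 \right)} 6 + h{\left(-5,2 \right)}\right) + D\right)^{2} = \left(\left(\left(-3\right) \left(-5\right) 6 + \left(4 + 2\right)\right) - 62\right)^{2} = \left(\left(15 \cdot 6 + 6\right) - 62\right)^{2} = \left(\left(90 + 6\right) - 62\right)^{2} = \left(96 - 62\right)^{2} = 34^{2} = 1156$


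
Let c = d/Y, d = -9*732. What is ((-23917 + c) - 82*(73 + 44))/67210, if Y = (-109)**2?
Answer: -30626983/61424770 ≈ -0.49861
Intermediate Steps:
Y = 11881
d = -6588
c = -6588/11881 ≈ -0.55450
((-23917 + c) - 82*(73 + 44))/67210 = ((-23917 - 6588/11881) - 82*(73 + 44))/67210 = (-284164465/11881 - 82*117)*(1/67210) = (-284164465/11881 - 9594)*(1/67210) = -398150779/11881*1/67210 = -30626983/61424770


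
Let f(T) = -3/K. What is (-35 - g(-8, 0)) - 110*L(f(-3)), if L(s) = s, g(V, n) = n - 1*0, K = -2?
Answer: -200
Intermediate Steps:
g(V, n) = n (g(V, n) = n + 0 = n)
f(T) = 3/2 (f(T) = -3/(-2) = -3*(-½) = 3/2)
(-35 - g(-8, 0)) - 110*L(f(-3)) = (-35 - 1*0) - 110*3/2 = (-35 + 0) - 165 = -35 - 165 = -200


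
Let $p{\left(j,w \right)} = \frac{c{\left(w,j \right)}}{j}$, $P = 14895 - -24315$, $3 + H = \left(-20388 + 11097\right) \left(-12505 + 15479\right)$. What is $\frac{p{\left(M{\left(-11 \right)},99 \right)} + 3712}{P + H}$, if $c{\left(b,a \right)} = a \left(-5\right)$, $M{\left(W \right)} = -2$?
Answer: $- \frac{3707}{27592227} \approx -0.00013435$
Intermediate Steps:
$c{\left(b,a \right)} = - 5 a$
$H = -27631437$ ($H = -3 + \left(-20388 + 11097\right) \left(-12505 + 15479\right) = -3 - 27631434 = -27631437$)
$P = 39210$ ($P = 14895 + 24315 = 39210$)
$p{\left(j,w \right)} = -5$ ($p{\left(j,w \right)} = \frac{\left(-5\right) j}{j} = -5$)
$\frac{p{\left(M{\left(-11 \right)},99 \right)} + 3712}{P + H} = \frac{-5 + 3712}{39210 - 27631437} = \frac{3707}{-27592227} = 3707 \left(- \frac{1}{27592227}\right) = - \frac{3707}{27592227}$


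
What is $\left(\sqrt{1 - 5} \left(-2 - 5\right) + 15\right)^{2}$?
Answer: $29 - 420 i \approx 29.0 - 420.0 i$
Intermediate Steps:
$\left(\sqrt{1 - 5} \left(-2 - 5\right) + 15\right)^{2} = \left(\sqrt{-4} \left(-7\right) + 15\right)^{2} = \left(2 i \left(-7\right) + 15\right)^{2} = \left(- 14 i + 15\right)^{2} = \left(15 - 14 i\right)^{2}$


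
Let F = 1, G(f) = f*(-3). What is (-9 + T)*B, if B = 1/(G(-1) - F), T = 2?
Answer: -7/2 ≈ -3.5000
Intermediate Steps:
G(f) = -3*f
B = ½ (B = 1/(-3*(-1) - 1*1) = 1/(3 - 1) = 1/2 = ½ ≈ 0.50000)
(-9 + T)*B = (-9 + 2)*(½) = -7*½ = -7/2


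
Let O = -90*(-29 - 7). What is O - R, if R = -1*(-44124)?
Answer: -40884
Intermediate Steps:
O = 3240 (O = -90*(-36) = 3240)
R = 44124
O - R = 3240 - 1*44124 = 3240 - 44124 = -40884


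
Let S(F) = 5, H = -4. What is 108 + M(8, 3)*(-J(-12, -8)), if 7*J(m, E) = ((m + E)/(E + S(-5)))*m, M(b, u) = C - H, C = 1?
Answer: 1156/7 ≈ 165.14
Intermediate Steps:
M(b, u) = 5 (M(b, u) = 1 - 1*(-4) = 1 + 4 = 5)
J(m, E) = m*(E + m)/(7*(5 + E)) (J(m, E) = (((m + E)/(E + 5))*m)/7 = (((E + m)/(5 + E))*m)/7 = (m*(E + m)/(5 + E))/7 = m*(E + m)/(7*(5 + E)))
108 + M(8, 3)*(-J(-12, -8)) = 108 + 5*(-(-12)*(-8 - 12)/(7*(5 - 8))) = 108 + 5*(-(-12)*(-20)/(7*(-3))) = 108 + 5*(-(-12)*(-1)*(-20)/(7*3)) = 108 + 5*(-1*(-80/7)) = 108 + 5*(80/7) = 108 + 400/7 = 1156/7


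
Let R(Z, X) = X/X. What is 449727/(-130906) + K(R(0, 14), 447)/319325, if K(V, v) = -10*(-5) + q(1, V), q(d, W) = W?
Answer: -143602398069/41801558450 ≈ -3.4353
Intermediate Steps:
R(Z, X) = 1
K(V, v) = 50 + V (K(V, v) = -10*(-5) + V = 50 + V)
449727/(-130906) + K(R(0, 14), 447)/319325 = 449727/(-130906) + (50 + 1)/319325 = 449727*(-1/130906) + 51*(1/319325) = -449727/130906 + 51/319325 = -143602398069/41801558450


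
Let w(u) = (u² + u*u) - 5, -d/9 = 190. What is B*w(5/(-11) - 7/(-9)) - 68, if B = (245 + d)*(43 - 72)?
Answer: -1995634613/9801 ≈ -2.0362e+5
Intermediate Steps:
d = -1710 (d = -9*190 = -1710)
w(u) = -5 + 2*u² (w(u) = (u² + u²) - 5 = 2*u² - 5 = -5 + 2*u²)
B = 42485 (B = (245 - 1710)*(43 - 72) = -1465*(-29) = 42485)
B*w(5/(-11) - 7/(-9)) - 68 = 42485*(-5 + 2*(5/(-11) - 7/(-9))²) - 68 = 42485*(-5 + 2*(5*(-1/11) - 7*(-⅑))²) - 68 = 42485*(-5 + 2*(-5/11 + 7/9)²) - 68 = 42485*(-5 + 2*(32/99)²) - 68 = 42485*(-5 + 2*(1024/9801)) - 68 = 42485*(-5 + 2048/9801) - 68 = 42485*(-46957/9801) - 68 = -1994968145/9801 - 68 = -1995634613/9801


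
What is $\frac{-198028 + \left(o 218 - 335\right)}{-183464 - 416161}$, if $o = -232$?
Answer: $\frac{248939}{599625} \approx 0.41516$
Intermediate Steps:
$\frac{-198028 + \left(o 218 - 335\right)}{-183464 - 416161} = \frac{-198028 - 50911}{-183464 - 416161} = \frac{-198028 - 50911}{-599625} = \left(-198028 - 50911\right) \left(- \frac{1}{599625}\right) = \left(-248939\right) \left(- \frac{1}{599625}\right) = \frac{248939}{599625}$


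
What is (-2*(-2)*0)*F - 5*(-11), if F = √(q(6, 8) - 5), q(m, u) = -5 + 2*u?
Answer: 55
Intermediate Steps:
F = √6 (F = √((-5 + 2*8) - 5) = √((-5 + 16) - 5) = √(11 - 5) = √6 ≈ 2.4495)
(-2*(-2)*0)*F - 5*(-11) = (-2*(-2)*0)*√6 - 5*(-11) = (4*0)*√6 + 55 = 0*√6 + 55 = 0 + 55 = 55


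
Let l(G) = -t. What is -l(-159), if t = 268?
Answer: 268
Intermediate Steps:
l(G) = -268 (l(G) = -1*268 = -268)
-l(-159) = -1*(-268) = 268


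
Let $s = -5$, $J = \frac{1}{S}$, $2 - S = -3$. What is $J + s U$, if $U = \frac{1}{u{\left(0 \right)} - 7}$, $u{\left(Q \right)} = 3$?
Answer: $\frac{29}{20} \approx 1.45$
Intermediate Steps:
$S = 5$ ($S = 2 - -3 = 2 + 3 = 5$)
$J = \frac{1}{5} \approx 0.2$
$U = - \frac{1}{4}$ ($U = \frac{1}{3 - 7} = \frac{1}{-4} = - \frac{1}{4} \approx -0.25$)
$J + s U = \frac{1}{5} - - \frac{5}{4} = \frac{1}{5} + \frac{5}{4} = \frac{29}{20}$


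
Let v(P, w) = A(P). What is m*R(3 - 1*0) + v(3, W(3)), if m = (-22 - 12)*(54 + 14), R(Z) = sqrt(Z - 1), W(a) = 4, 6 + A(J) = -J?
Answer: -9 - 2312*sqrt(2) ≈ -3278.7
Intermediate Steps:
A(J) = -6 - J
v(P, w) = -6 - P
R(Z) = sqrt(-1 + Z)
m = -2312 (m = -34*68 = -2312)
m*R(3 - 1*0) + v(3, W(3)) = -2312*sqrt(-1 + (3 - 1*0)) + (-6 - 1*3) = -2312*sqrt(-1 + (3 + 0)) + (-6 - 3) = -2312*sqrt(-1 + 3) - 9 = -2312*sqrt(2) - 9 = -9 - 2312*sqrt(2)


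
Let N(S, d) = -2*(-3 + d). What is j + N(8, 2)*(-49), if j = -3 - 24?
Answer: -125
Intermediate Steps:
j = -27
N(S, d) = 6 - 2*d
j + N(8, 2)*(-49) = -27 + (6 - 2*2)*(-49) = -27 + (6 - 4)*(-49) = -27 + 2*(-49) = -27 - 98 = -125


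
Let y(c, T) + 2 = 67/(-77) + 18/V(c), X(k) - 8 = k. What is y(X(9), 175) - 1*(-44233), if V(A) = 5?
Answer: 17029986/385 ≈ 44234.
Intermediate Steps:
X(k) = 8 + k
y(c, T) = 281/385 (y(c, T) = -2 + (67/(-77) + 18/5) = -2 + (67*(-1/77) + 18*(⅕)) = -2 + (-67/77 + 18/5) = -2 + 1051/385 = 281/385)
y(X(9), 175) - 1*(-44233) = 281/385 - 1*(-44233) = 281/385 + 44233 = 17029986/385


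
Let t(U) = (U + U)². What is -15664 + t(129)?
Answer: 50900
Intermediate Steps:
t(U) = 4*U² (t(U) = (2*U)² = 4*U²)
-15664 + t(129) = -15664 + 4*129² = -15664 + 4*16641 = -15664 + 66564 = 50900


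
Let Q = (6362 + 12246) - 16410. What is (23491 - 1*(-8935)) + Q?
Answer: 34624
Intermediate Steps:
Q = 2198 (Q = 18608 - 16410 = 2198)
(23491 - 1*(-8935)) + Q = (23491 - 1*(-8935)) + 2198 = (23491 + 8935) + 2198 = 32426 + 2198 = 34624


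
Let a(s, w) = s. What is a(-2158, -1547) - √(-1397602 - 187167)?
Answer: -2158 - I*√1584769 ≈ -2158.0 - 1258.9*I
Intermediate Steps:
a(-2158, -1547) - √(-1397602 - 187167) = -2158 - √(-1397602 - 187167) = -2158 - √(-1584769) = -2158 - I*√1584769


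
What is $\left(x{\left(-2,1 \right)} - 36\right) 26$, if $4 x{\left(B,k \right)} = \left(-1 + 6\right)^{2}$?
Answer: $- \frac{1547}{2} \approx -773.5$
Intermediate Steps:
$x{\left(B,k \right)} = \frac{25}{4}$ ($x{\left(B,k \right)} = \frac{\left(-1 + 6\right)^{2}}{4} = \frac{5^{2}}{4} = \frac{1}{4} \cdot 25 = \frac{25}{4}$)
$\left(x{\left(-2,1 \right)} - 36\right) 26 = \left(\frac{25}{4} - 36\right) 26 = \left(- \frac{119}{4}\right) 26 = - \frac{1547}{2}$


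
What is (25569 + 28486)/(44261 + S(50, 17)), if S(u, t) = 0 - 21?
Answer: 10811/8848 ≈ 1.2219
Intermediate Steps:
S(u, t) = -21
(25569 + 28486)/(44261 + S(50, 17)) = (25569 + 28486)/(44261 - 21) = 54055/44240 = 54055*(1/44240) = 10811/8848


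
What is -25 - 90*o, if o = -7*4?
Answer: 2495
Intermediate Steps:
o = -28
-25 - 90*o = -25 - 90*(-28) = -25 + 2520 = 2495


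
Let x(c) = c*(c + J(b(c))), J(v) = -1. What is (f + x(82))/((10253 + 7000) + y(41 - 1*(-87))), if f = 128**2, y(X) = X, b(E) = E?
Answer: 23026/17381 ≈ 1.3248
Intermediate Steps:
x(c) = c*(-1 + c) (x(c) = c*(c - 1) = c*(-1 + c))
f = 16384
(f + x(82))/((10253 + 7000) + y(41 - 1*(-87))) = (16384 + 82*(-1 + 82))/((10253 + 7000) + (41 - 1*(-87))) = (16384 + 82*81)/(17253 + (41 + 87)) = (16384 + 6642)/(17253 + 128) = 23026/17381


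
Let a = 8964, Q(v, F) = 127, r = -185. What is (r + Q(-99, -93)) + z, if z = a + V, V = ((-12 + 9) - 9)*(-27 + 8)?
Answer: 9134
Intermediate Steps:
V = 228 (V = (-3 - 9)*(-19) = -12*(-19) = 228)
z = 9192 (z = 8964 + 228 = 9192)
(r + Q(-99, -93)) + z = (-185 + 127) + 9192 = -58 + 9192 = 9134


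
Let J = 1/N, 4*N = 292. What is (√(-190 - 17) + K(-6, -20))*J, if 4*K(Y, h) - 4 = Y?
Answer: -1/146 + 3*I*√23/73 ≈ -0.0068493 + 0.19709*I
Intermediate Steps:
N = 73 (N = (¼)*292 = 73)
K(Y, h) = 1 + Y/4
J = 1/73 ≈ 0.013699
(√(-190 - 17) + K(-6, -20))*J = (√(-190 - 17) + (1 + (¼)*(-6)))*(1/73) = (√(-207) + (1 - 3/2))*(1/73) = (3*I*√23 - ½)*(1/73) = (-½ + 3*I*√23)*(1/73) = -1/146 + 3*I*√23/73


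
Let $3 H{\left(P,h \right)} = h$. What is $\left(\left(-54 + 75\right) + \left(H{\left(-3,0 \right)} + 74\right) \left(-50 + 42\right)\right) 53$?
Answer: $-30263$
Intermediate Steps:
$H{\left(P,h \right)} = \frac{h}{3}$
$\left(\left(-54 + 75\right) + \left(H{\left(-3,0 \right)} + 74\right) \left(-50 + 42\right)\right) 53 = \left(\left(-54 + 75\right) + \left(\frac{1}{3} \cdot 0 + 74\right) \left(-50 + 42\right)\right) 53 = \left(21 + \left(0 + 74\right) \left(-8\right)\right) 53 = \left(21 + 74 \left(-8\right)\right) 53 = \left(21 - 592\right) 53 = \left(-571\right) 53 = -30263$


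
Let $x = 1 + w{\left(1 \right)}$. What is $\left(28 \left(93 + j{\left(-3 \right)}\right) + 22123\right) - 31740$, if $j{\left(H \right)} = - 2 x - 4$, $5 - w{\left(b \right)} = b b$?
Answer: $-7405$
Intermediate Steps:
$w{\left(b \right)} = 5 - b^{2}$ ($w{\left(b \right)} = 5 - b b = 5 - b^{2}$)
$x = 5$ ($x = 1 + \left(5 - 1^{2}\right) = 1 + \left(5 - 1\right) = 1 + 4 = 5$)
$j{\left(H \right)} = -14$ ($j{\left(H \right)} = \left(-2\right) 5 - 4 = -10 - 4 = -14$)
$\left(28 \left(93 + j{\left(-3 \right)}\right) + 22123\right) - 31740 = \left(28 \left(93 - 14\right) + 22123\right) - 31740 = \left(28 \cdot 79 + 22123\right) - 31740 = \left(2212 + 22123\right) - 31740 = 24335 - 31740 = -7405$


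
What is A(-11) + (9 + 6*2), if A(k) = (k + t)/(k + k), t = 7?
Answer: 233/11 ≈ 21.182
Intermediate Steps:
A(k) = (7 + k)/(2*k) (A(k) = (k + 7)/(k + k) = (7 + k)/((2*k)) = (7 + k)*(1/(2*k)) = (7 + k)/(2*k))
A(-11) + (9 + 6*2) = (½)*(7 - 11)/(-11) + (9 + 6*2) = (½)*(-1/11)*(-4) + (9 + 12) = 2/11 + 21 = 233/11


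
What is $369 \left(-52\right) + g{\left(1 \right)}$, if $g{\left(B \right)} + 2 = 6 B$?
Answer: $-19184$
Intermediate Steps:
$g{\left(B \right)} = -2 + 6 B$
$369 \left(-52\right) + g{\left(1 \right)} = 369 \left(-52\right) + \left(-2 + 6 \cdot 1\right) = -19188 + \left(-2 + 6\right) = -19188 + 4 = -19184$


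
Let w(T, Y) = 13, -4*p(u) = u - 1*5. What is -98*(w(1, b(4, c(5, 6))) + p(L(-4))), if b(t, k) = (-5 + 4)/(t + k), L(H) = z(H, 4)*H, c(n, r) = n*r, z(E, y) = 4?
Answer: -3577/2 ≈ -1788.5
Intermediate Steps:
L(H) = 4*H
b(t, k) = -1/(k + t)
p(u) = 5/4 - u/4 (p(u) = -(u - 1*5)/4 = -(u - 5)/4 = -(-5 + u)/4 = 5/4 - u/4)
-98*(w(1, b(4, c(5, 6))) + p(L(-4))) = -98*(13 + (5/4 - (-4))) = -98*(13 + (5/4 - 1/4*(-16))) = -98*(13 + (5/4 + 4)) = -98*(13 + 21/4) = -98*73/4 = -3577/2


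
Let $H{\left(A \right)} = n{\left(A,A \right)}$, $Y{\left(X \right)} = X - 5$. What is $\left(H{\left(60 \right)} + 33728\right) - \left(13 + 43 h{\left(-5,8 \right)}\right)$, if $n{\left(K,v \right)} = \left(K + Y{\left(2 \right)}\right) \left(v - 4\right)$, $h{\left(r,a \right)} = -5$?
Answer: $37122$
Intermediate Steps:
$Y{\left(X \right)} = -5 + X$
$n{\left(K,v \right)} = \left(-4 + v\right) \left(-3 + K\right)$ ($n{\left(K,v \right)} = \left(K + \left(-5 + 2\right)\right) \left(v - 4\right) = \left(K - 3\right) \left(-4 + v\right) = \left(-3 + K\right) \left(-4 + v\right) = \left(-4 + v\right) \left(-3 + K\right)$)
$H{\left(A \right)} = 12 + A^{2} - 7 A$ ($H{\left(A \right)} = 12 - 4 A - 3 A + A A = 12 - 4 A - 3 A + A^{2} = 12 + A^{2} - 7 A$)
$\left(H{\left(60 \right)} + 33728\right) - \left(13 + 43 h{\left(-5,8 \right)}\right) = \left(\left(12 + 60^{2} - 420\right) + 33728\right) - -202 = \left(\left(12 + 3600 - 420\right) + 33728\right) + \left(215 - 13\right) = \left(3192 + 33728\right) + 202 = 36920 + 202 = 37122$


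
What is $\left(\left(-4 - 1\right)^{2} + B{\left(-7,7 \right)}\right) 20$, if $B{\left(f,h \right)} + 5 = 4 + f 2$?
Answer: $200$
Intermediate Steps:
$B{\left(f,h \right)} = -1 + 2 f$ ($B{\left(f,h \right)} = -5 + \left(4 + f 2\right) = -5 + \left(4 + 2 f\right) = -1 + 2 f$)
$\left(\left(-4 - 1\right)^{2} + B{\left(-7,7 \right)}\right) 20 = \left(\left(-4 - 1\right)^{2} + \left(-1 + 2 \left(-7\right)\right)\right) 20 = \left(\left(-5\right)^{2} - 15\right) 20 = \left(25 - 15\right) 20 = 10 \cdot 20 = 200$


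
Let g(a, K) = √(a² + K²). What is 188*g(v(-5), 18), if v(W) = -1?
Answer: 940*√13 ≈ 3389.2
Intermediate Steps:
g(a, K) = √(K² + a²)
188*g(v(-5), 18) = 188*√(18² + (-1)²) = 188*√(324 + 1) = 188*√325 = 188*(5*√13) = 940*√13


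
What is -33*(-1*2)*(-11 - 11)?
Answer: -1452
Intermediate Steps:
-33*(-1*2)*(-11 - 11) = -(-66)*(-22) = -33*44 = -1452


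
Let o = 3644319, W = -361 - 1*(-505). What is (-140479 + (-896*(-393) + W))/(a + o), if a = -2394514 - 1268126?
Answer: -211793/18321 ≈ -11.560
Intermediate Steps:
W = 144 (W = -361 + 505 = 144)
a = -3662640
(-140479 + (-896*(-393) + W))/(a + o) = (-140479 + (-896*(-393) + 144))/(-3662640 + 3644319) = (-140479 + (352128 + 144))/(-18321) = (-140479 + 352272)*(-1/18321) = 211793*(-1/18321) = -211793/18321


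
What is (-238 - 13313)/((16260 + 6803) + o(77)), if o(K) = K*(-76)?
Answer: -4517/5737 ≈ -0.78734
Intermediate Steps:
o(K) = -76*K
(-238 - 13313)/((16260 + 6803) + o(77)) = (-238 - 13313)/((16260 + 6803) - 76*77) = -13551/(23063 - 5852) = -13551/17211 = -13551*1/17211 = -4517/5737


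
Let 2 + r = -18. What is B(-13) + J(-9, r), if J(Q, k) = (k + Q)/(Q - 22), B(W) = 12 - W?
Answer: 804/31 ≈ 25.935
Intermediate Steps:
r = -20 (r = -2 - 18 = -20)
J(Q, k) = (Q + k)/(-22 + Q)
B(-13) + J(-9, r) = (12 - 1*(-13)) + (-9 - 20)/(-22 - 9) = (12 + 13) - 29/(-31) = 25 - 1/31*(-29) = 25 + 29/31 = 804/31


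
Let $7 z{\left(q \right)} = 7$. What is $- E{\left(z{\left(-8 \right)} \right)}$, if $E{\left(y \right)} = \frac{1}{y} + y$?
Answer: $-2$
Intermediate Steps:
$z{\left(q \right)} = 1$ ($z{\left(q \right)} = \frac{1}{7} \cdot 7 = 1$)
$E{\left(y \right)} = y + \frac{1}{y}$
$- E{\left(z{\left(-8 \right)} \right)} = - (\frac{1 + 1^{-1}}{1}) = - (1 + 1) = \left(-1\right) 2 = -2$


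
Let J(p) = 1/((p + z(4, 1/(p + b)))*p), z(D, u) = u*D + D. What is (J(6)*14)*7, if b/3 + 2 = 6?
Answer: 147/92 ≈ 1.5978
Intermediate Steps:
b = 12 (b = -6 + 3*6 = -6 + 18 = 12)
z(D, u) = D + D*u (z(D, u) = D*u + D = D + D*u)
J(p) = 1/(p*(4 + p + 4/(12 + p))) (J(p) = 1/((p + 4*(1 + 1/(p + 12)))*p) = 1/((p + 4*(1 + 1/(12 + p)))*p) = 1/((p + (4 + 4/(12 + p)))*p) = 1/((4 + p + 4/(12 + p))*p) = 1/(p*(4 + p + 4/(12 + p))))
(J(6)*14)*7 = (((12 + 6)/(6*(52 + 6² + 16*6)))*14)*7 = (((⅙)*18/(52 + 36 + 96))*14)*7 = (((⅙)*18/184)*14)*7 = (((⅙)*(1/184)*18)*14)*7 = ((3/184)*14)*7 = (21/92)*7 = 147/92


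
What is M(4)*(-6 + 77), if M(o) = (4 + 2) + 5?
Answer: 781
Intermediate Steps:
M(o) = 11 (M(o) = 6 + 5 = 11)
M(4)*(-6 + 77) = 11*(-6 + 77) = 11*71 = 781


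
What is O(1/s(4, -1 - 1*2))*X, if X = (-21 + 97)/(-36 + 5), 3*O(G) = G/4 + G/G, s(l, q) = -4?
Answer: -95/124 ≈ -0.76613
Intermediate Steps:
O(G) = 1/3 + G/12 (O(G) = (G/4 + G/G)/3 = (G*(1/4) + 1)/3 = (G/4 + 1)/3 = (1 + G/4)/3 = 1/3 + G/12)
X = -76/31 (X = 76/(-31) = 76*(-1/31) = -76/31 ≈ -2.4516)
O(1/s(4, -1 - 1*2))*X = (1/3 + (1/12)/(-4))*(-76/31) = (1/3 + (1/12)*(-1/4))*(-76/31) = (1/3 - 1/48)*(-76/31) = (5/16)*(-76/31) = -95/124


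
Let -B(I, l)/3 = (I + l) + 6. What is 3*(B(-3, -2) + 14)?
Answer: 33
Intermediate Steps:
B(I, l) = -18 - 3*I - 3*l (B(I, l) = -3*((I + l) + 6) = -3*(6 + I + l) = -18 - 3*I - 3*l)
3*(B(-3, -2) + 14) = 3*((-18 - 3*(-3) - 3*(-2)) + 14) = 3*((-18 + 9 + 6) + 14) = 3*(-3 + 14) = 3*11 = 33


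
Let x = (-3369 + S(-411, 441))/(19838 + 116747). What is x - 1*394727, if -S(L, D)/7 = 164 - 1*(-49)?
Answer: -10782758431/27317 ≈ -3.9473e+5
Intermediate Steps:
S(L, D) = -1491 (S(L, D) = -7*(164 - 1*(-49)) = -7*(164 + 49) = -7*213 = -1491)
x = -972/27317 (x = (-3369 - 1491)/(19838 + 116747) = -4860/136585 = -4860*1/136585 = -972/27317 ≈ -0.035582)
x - 1*394727 = -972/27317 - 1*394727 = -972/27317 - 394727 = -10782758431/27317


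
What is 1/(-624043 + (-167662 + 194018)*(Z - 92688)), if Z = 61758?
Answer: -1/815815123 ≈ -1.2258e-9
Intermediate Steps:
1/(-624043 + (-167662 + 194018)*(Z - 92688)) = 1/(-624043 + (-167662 + 194018)*(61758 - 92688)) = 1/(-624043 + 26356*(-30930)) = 1/(-624043 - 815191080) = 1/(-815815123) = -1/815815123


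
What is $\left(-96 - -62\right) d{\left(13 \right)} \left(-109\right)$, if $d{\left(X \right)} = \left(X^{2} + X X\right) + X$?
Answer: $1300806$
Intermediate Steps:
$d{\left(X \right)} = X + 2 X^{2}$ ($d{\left(X \right)} = \left(X^{2} + X^{2}\right) + X = 2 X^{2} + X = X + 2 X^{2}$)
$\left(-96 - -62\right) d{\left(13 \right)} \left(-109\right) = \left(-96 - -62\right) 13 \left(1 + 2 \cdot 13\right) \left(-109\right) = \left(-96 + 62\right) 13 \left(1 + 26\right) \left(-109\right) = - 34 \cdot 13 \cdot 27 \left(-109\right) = \left(-34\right) 351 \left(-109\right) = \left(-11934\right) \left(-109\right) = 1300806$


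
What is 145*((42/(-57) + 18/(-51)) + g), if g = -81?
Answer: -3844675/323 ≈ -11903.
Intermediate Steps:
145*((42/(-57) + 18/(-51)) + g) = 145*((42/(-57) + 18/(-51)) - 81) = 145*((42*(-1/57) + 18*(-1/51)) - 81) = 145*((-14/19 - 6/17) - 81) = 145*(-352/323 - 81) = 145*(-26515/323) = -3844675/323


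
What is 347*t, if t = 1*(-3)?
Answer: -1041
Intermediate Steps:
t = -3
347*t = 347*(-3) = -1041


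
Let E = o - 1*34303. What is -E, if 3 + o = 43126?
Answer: -8820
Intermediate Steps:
o = 43123 (o = -3 + 43126 = 43123)
E = 8820 (E = 43123 - 1*34303 = 43123 - 34303 = 8820)
-E = -1*8820 = -8820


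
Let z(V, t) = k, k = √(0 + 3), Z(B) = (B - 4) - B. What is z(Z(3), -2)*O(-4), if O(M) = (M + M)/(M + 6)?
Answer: -4*√3 ≈ -6.9282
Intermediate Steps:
Z(B) = -4 (Z(B) = (-4 + B) - B = -4)
k = √3 ≈ 1.7320
z(V, t) = √3
O(M) = 2*M/(6 + M) (O(M) = (2*M)/(6 + M) = 2*M/(6 + M))
z(Z(3), -2)*O(-4) = √3*(2*(-4)/(6 - 4)) = √3*(2*(-4)/2) = √3*(2*(-4)*(½)) = √3*(-4) = -4*√3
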